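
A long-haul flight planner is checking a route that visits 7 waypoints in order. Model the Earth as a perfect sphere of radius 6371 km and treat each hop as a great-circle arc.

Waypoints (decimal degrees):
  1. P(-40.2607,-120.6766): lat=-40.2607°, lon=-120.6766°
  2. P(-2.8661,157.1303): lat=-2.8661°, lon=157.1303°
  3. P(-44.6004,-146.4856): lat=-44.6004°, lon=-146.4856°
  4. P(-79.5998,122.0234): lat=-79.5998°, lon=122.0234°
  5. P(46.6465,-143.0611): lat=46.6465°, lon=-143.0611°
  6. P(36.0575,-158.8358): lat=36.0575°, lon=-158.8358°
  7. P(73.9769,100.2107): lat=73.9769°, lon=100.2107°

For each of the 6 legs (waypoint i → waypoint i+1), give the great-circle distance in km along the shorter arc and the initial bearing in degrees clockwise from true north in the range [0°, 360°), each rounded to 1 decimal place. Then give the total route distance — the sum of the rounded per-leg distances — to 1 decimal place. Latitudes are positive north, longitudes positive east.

Leg 1: dist=9139.4 km, bearing=272.9°
Leg 2: dist=7184.1 km, bearing=139.0°
Leg 3: dist=5180.0 km, bearing=194.4°
Leg 4: dist=15182.1 km, bearing=83.9°
Leg 5: dist=1760.4 km, bearing=233.7°
Leg 6: dist=6498.7 km, bearing=341.5°
Total: 44944.7 km

Leg 1: φ1=-0.7026818, φ2=-0.0500229, Δφ=0.6526589, Δλ=4.8486451 rad; a=sin²(Δφ/2)+cosφ1·cosφ2·sin²(Δλ/2)=0.4320789142; c=2·atan2(√a, √(1-a))=1.434532863; dist=6371·c=9139.409 ≈ 9139.4 km; running total=9139.4 km
Leg 1 bearing: y=sinΔλ·cosφ2=-0.98949220, x=cosφ1·sinφ2-sinφ1·cosφ2·cosΔλ=0.04951859; θ=atan2(y, x)=-87.1351° <0 so +360° → 272.8649° ≈ 272.9°
Leg 2: φ1=-0.0500229, φ2=-0.7784238, Δφ=-0.7284009, Δλ=-5.2990971 rad; a=sin²(Δφ/2)+cosφ1·cosφ2·sin²(Δλ/2)=0.2855963596; c=2·atan2(√a, √(1-a))=1.127624226; dist=6371·c=7184.094 ≈ 7184.1 km; running total=16323.5 km
Leg 2 bearing: y=sinΔλ·cosφ2=0.59294817, x=cosφ1·sinφ2-sinφ1·cosφ2·cosΔλ=-0.68156936; θ=atan2(y, x)=138.9776° ≈ 139.0°
Leg 3: φ1=-0.7784238, φ2=-1.3892786, Δφ=-0.6108548, Δλ=4.6863661 rad; a=sin²(Δφ/2)+cosφ1·cosφ2·sin²(Δλ/2)=0.1563611681; c=2·atan2(√a, √(1-a))=0.813061687; dist=6371·c=5180.016 ≈ 5180.0 km; running total=21503.5 km
Leg 3 bearing: y=sinΔλ·cosφ2=-0.18046146, x=cosφ1·sinφ2-sinφ1·cosφ2·cosΔλ=-0.70362140; θ=atan2(y, x)=-165.6151° <0 so +360° → 194.3849° ≈ 194.4°
Leg 4: φ1=-1.3892786, φ2=0.8141350, Δφ=2.2034136, Δλ=-4.6265973 rad; a=sin²(Δφ/2)+cosφ1·cosφ2·sin²(Δλ/2)=0.8629024335; c=2·atan2(√a, √(1-a))=2.383000034; dist=6371·c=15182.093 ≈ 15182.1 km; running total=36685.6 km
Leg 4 bearing: y=sinΔλ·cosφ2=0.68397278, x=cosφ1·sinφ2-sinφ1·cosφ2·cosΔλ=0.07340663; θ=atan2(y, x)=83.8742° ≈ 83.9°
Leg 5: φ1=0.8141350, φ2=0.6293221, Δφ=-0.1848129, Δλ=-0.2753205 rad; a=sin²(Δφ/2)+cosφ1·cosφ2·sin²(Δλ/2)=0.0189655253; c=2·atan2(√a, √(1-a))=0.276308886; dist=6371·c=1760.364 ≈ 1760.4 km; running total=38446.0 km
Leg 5 bearing: y=sinΔλ·cosφ2=-0.21977511, x=cosφ1·sinφ2-sinφ1·cosφ2·cosΔλ=-0.16162375; θ=atan2(y, x)=-126.3310° <0 so +360° → 233.6690° ≈ 233.7°
Leg 6: φ1=0.6293221, φ2=1.2911405, Δφ=0.6618184, Δλ=4.5212143 rad; a=sin²(Δφ/2)+cosφ1·cosφ2·sin²(Δλ/2)=0.2383351497; c=2·atan2(√a, √(1-a))=1.020042542; dist=6371·c=6498.691 ≈ 6498.7 km; running total=44944.7 km
Leg 6 bearing: y=sinΔλ·cosφ2=-0.27099619, x=cosφ1·sinφ2-sinφ1·cosφ2·cosΔλ=0.80789052; θ=atan2(y, x)=-18.5433° <0 so +360° → 341.4567° ≈ 341.5°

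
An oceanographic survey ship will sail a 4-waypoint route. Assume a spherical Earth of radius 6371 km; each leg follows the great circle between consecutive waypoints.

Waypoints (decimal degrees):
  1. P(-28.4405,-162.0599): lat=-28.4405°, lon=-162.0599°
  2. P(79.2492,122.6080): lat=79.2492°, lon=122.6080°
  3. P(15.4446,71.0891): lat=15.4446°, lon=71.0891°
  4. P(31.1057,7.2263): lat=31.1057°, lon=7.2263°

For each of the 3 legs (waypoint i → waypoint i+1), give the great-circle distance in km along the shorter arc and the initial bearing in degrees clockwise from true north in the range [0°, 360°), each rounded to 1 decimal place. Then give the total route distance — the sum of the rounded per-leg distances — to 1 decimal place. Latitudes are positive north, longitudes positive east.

Leg 1: φ1=-0.4963804, φ2=1.3831595, Δφ=1.8795398, Δλ=4.9683921 rad; a=sin²(Δφ/2)+cosφ1·cosφ2·sin²(Δλ/2)=0.7131764898; c=2·atan2(√a, √(1-a))=2.011253424; dist=6371·c=12813.696 ≈ 12813.7 km; running total=12813.7 km
Leg 1 bearing: y=sinΔλ·cosφ2=-0.18045845, x=cosφ1·sinφ2-sinφ1·cosφ2·cosΔλ=0.88637345; θ=atan2(y, x)=-11.5077° <0 so +360° → 348.4923° ≈ 348.5°
Leg 2: φ1=1.3831595, φ2=0.2695591, Δφ=-1.1136003, Δλ=-0.8991744 rad; a=sin²(Δφ/2)+cosφ1·cosφ2·sin²(Δλ/2)=0.3132425359; c=2·atan2(√a, √(1-a))=1.188001010; dist=6371·c=7568.754 ≈ 7568.8 km; running total=20382.5 km
Leg 2 bearing: y=sinΔλ·cosφ2=-0.75454481, x=cosφ1·sinφ2-sinφ1·cosφ2·cosΔλ=-0.53958199; θ=atan2(y, x)=-125.5689° <0 so +360° → 234.4311° ≈ 234.4°
Leg 3: φ1=0.2695591, φ2=0.5428969, Δφ=0.2733378, Δλ=-1.1146161 rad; a=sin²(Δφ/2)+cosφ1·cosφ2·sin²(Δλ/2)=0.2494299055; c=2·atan2(√a, √(1-a))=1.045880473; dist=6371·c=6663.304 ≈ 6663.3 km; running total=27045.8 km
Leg 3 bearing: y=sinΔλ·cosφ2=-0.76866058, x=cosφ1·sinφ2-sinφ1·cosφ2·cosΔλ=0.39751658; θ=atan2(y, x)=-62.6540° <0 so +360° → 297.3460° ≈ 297.3°

Leg 1: dist=12813.7 km, bearing=348.5°
Leg 2: dist=7568.8 km, bearing=234.4°
Leg 3: dist=6663.3 km, bearing=297.3°
Total: 27045.8 km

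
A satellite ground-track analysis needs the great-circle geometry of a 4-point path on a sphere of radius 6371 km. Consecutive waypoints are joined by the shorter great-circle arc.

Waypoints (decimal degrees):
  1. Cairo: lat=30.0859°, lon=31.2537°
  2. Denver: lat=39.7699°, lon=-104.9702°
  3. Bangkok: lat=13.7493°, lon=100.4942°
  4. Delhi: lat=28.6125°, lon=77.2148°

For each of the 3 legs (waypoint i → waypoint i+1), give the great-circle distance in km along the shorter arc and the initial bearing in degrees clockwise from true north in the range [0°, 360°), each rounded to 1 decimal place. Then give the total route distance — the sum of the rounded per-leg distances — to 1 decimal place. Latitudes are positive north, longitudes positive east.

Leg 1: φ1=0.5250980, φ2=0.6941157, Δφ=0.1690177, Δλ=-2.3775556 rad; a=sin²(Δφ/2)+cosφ1·cosφ2·sin²(Δλ/2)=0.5797639268; c=2·atan2(√a, √(1-a))=1.731008690; dist=6371·c=11028.256 ≈ 11028.3 km; running total=11028.3 km
Leg 1 bearing: y=sinΔλ·cosφ2=-0.53176342, x=cosφ1·sinφ2-sinφ1·cosφ2·cosΔλ=0.83173225; θ=atan2(y, x)=-32.5926° <0 so +360° → 327.4074° ≈ 327.4°
Leg 2: φ1=0.6941157, φ2=0.2399706, Δφ=-0.4541451, Δλ=3.5860303 rad; a=sin²(Δφ/2)+cosφ1·cosφ2·sin²(Δλ/2)=0.7610118146; c=2·atan2(√a, √(1-a))=2.120018119; dist=6371·c=13506.635 ≈ 13506.6 km; running total=24534.9 km
Leg 2 bearing: y=sinΔλ·cosφ2=-0.41762997, x=cosφ1·sinφ2-sinφ1·cosφ2·cosΔλ=0.74369116; θ=atan2(y, x)=-29.3170° <0 so +360° → 330.6830° ≈ 330.7°
Leg 3: φ1=0.2399706, φ2=0.4993823, Δφ=0.2594118, Δλ=-0.4063022 rad; a=sin²(Δφ/2)+cosφ1·cosφ2·sin²(Δλ/2)=0.0514401938; c=2·atan2(√a, √(1-a))=0.457590445; dist=6371·c=2915.309 ≈ 2915.3 km; running total=27450.2 km
Leg 3 bearing: y=sinΔλ·cosφ2=-0.34695099, x=cosφ1·sinφ2-sinφ1·cosφ2·cosΔλ=0.27349847; θ=atan2(y, x)=-51.7516° <0 so +360° → 308.2484° ≈ 308.2°

Leg 1: dist=11028.3 km, bearing=327.4°
Leg 2: dist=13506.6 km, bearing=330.7°
Leg 3: dist=2915.3 km, bearing=308.2°
Total: 27450.2 km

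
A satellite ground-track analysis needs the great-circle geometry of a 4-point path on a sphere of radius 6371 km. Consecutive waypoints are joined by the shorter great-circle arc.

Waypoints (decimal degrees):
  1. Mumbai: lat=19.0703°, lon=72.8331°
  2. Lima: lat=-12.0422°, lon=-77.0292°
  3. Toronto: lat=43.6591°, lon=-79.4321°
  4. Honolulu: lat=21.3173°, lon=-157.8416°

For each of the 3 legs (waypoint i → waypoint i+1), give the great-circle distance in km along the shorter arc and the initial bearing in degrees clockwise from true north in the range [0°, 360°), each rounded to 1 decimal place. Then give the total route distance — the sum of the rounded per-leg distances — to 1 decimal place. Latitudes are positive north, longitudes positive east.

Leg 1: φ1=0.3328395, φ2=-0.2101760, Δφ=-0.5430156, Δλ=-2.6155906 rad; a=sin²(Δφ/2)+cosφ1·cosφ2·sin²(Δλ/2)=0.9337688964; c=2·atan2(√a, √(1-a))=2.621026626; dist=6371·c=16698.561 ≈ 16698.6 km; running total=16698.6 km
Leg 1 bearing: y=sinΔλ·cosφ2=-0.49103122, x=cosφ1·sinφ2-sinφ1·cosφ2·cosΔλ=0.07916135; θ=atan2(y, x)=-80.8419° <0 so +360° → 279.1581° ≈ 279.2°
Leg 2: φ1=-0.2101760, φ2=0.7619950, Δφ=0.9721711, Δλ=-0.0419385 rad; a=sin²(Δφ/2)+cosφ1·cosφ2·sin²(Δλ/2)=0.2185574140; c=2·atan2(√a, √(1-a))=0.972923976; dist=6371·c=6198.499 ≈ 6198.5 km; running total=22897.1 km
Leg 2 bearing: y=sinΔλ·cosφ2=-0.03033195, x=cosφ1·sinφ2-sinφ1·cosφ2·cosΔλ=0.82597836; θ=atan2(y, x)=-2.1031° <0 so +360° → 357.8969° ≈ 357.9°
Leg 3: φ1=0.7619950, φ2=0.3720571, Δφ=-0.3899380, Δλ=-1.3685039 rad; a=sin²(Δφ/2)+cosφ1·cosφ2·sin²(Δλ/2)=0.3068100084; c=2·atan2(√a, √(1-a))=1.174092796; dist=6371·c=7480.145 ≈ 7480.1 km; running total=30377.2 km
Leg 3 bearing: y=sinΔλ·cosφ2=-0.91258523, x=cosφ1·sinφ2-sinφ1·cosφ2·cosΔλ=0.13378604; θ=atan2(y, x)=-81.6598° <0 so +360° → 278.3402° ≈ 278.3°

Leg 1: dist=16698.6 km, bearing=279.2°
Leg 2: dist=6198.5 km, bearing=357.9°
Leg 3: dist=7480.1 km, bearing=278.3°
Total: 30377.2 km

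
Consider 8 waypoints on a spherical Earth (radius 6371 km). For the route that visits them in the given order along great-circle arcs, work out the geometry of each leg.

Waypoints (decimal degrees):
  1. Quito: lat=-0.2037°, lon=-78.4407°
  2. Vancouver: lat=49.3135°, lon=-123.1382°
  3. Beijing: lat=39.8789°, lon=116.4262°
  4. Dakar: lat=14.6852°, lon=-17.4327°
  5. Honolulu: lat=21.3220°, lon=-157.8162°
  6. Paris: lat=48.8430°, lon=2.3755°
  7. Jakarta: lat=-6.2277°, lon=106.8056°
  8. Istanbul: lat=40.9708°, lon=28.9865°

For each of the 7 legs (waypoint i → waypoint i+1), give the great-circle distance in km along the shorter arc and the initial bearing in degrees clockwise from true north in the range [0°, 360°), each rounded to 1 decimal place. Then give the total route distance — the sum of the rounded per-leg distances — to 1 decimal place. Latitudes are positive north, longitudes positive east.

Leg 1: φ1=-0.0035552, φ2=0.8606829, Δφ=0.8642382, Δλ=-0.7801185 rad; a=sin²(Δφ/2)+cosφ1·cosφ2·sin²(Δλ/2)=0.2696472945; c=2·atan2(√a, √(1-a))=1.092006510; dist=6371·c=6957.173 ≈ 6957.2 km; running total=6957.2 km
Leg 1 bearing: y=sinΔλ·cosφ2=-0.45853668, x=cosφ1·sinφ2-sinφ1·cosφ2·cosΔλ=0.75993068; θ=atan2(y, x)=-31.1065° <0 so +360° → 328.8935° ≈ 328.9°
Leg 2: φ1=0.8606829, φ2=0.6960181, Δφ=-0.1646648, Δλ=4.1811876 rad; a=sin²(Δφ/2)+cosφ1·cosφ2·sin²(Δλ/2)=0.3836197134; c=2·atan2(√a, √(1-a))=1.335881067; dist=6371·c=8510.898 ≈ 8510.9 km; running total=15468.1 km
Leg 2 bearing: y=sinΔλ·cosφ2=-0.66165272, x=cosφ1·sinφ2-sinφ1·cosφ2·cosΔλ=0.71276798; θ=atan2(y, x)=-42.8701° <0 so +360° → 317.1299° ≈ 317.1°
Leg 3: φ1=0.6960181, φ2=0.2563051, Δφ=-0.4397130, Δλ=-2.3362785 rad; a=sin²(Δφ/2)+cosφ1·cosφ2·sin²(Δλ/2)=0.6759050415; c=2·atan2(√a, √(1-a))=1.930300431; dist=6371·c=12297.944 ≈ 12297.9 km; running total=27766.0 km
Leg 3 bearing: y=sinΔλ·cosφ2=-0.69749403, x=cosφ1·sinφ2-sinφ1·cosφ2·cosΔλ=0.62428498; θ=atan2(y, x)=-48.1702° <0 so +360° → 311.8298° ≈ 311.8°
Leg 4: φ1=0.2563051, φ2=0.3721391, Δφ=0.1158340, Δλ=-2.4501543 rad; a=sin²(Δφ/2)+cosφ1·cosφ2·sin²(Δλ/2)=0.8009911806; c=2·atan2(√a, √(1-a))=2.216777697; dist=6371·c=14123.091 ≈ 14123.1 km; running total=41889.1 km
Leg 4 bearing: y=sinΔλ·cosφ2=-0.59400007, x=cosφ1·sinφ2-sinφ1·cosφ2·cosΔλ=0.53364891; θ=atan2(y, x)=-48.0635° <0 so +360° → 311.9365° ≈ 311.9°
Leg 5: φ1=0.3721391, φ2=0.8524712, Δφ=0.4803321, Δλ=2.7958726 rad; a=sin²(Δφ/2)+cosφ1·cosφ2·sin²(Δλ/2)=0.6515189367; c=2·atan2(√a, √(1-a))=1.878675139; dist=6371·c=11969.039 ≈ 11969.0 km; running total=53858.1 km
Leg 5 bearing: y=sinΔλ·cosφ2=0.22302145, x=cosφ1·sinφ2-sinφ1·cosφ2·cosΔλ=0.92651469; θ=atan2(y, x)=13.5342° ≈ 13.5°
Leg 6: φ1=0.8524712, φ2=-0.1086939, Δφ=-0.9611650, Δλ=1.8226491 rad; a=sin²(Δφ/2)+cosφ1·cosφ2·sin²(Δλ/2)=0.6223557464; c=2·atan2(√a, √(1-a))=1.818018454; dist=6371·c=11582.596 ≈ 11582.6 km; running total=65440.7 km
Leg 6 bearing: y=sinΔλ·cosφ2=0.96273719, x=cosφ1·sinφ2-sinφ1·cosφ2·cosΔλ=0.11512337; θ=atan2(y, x)=83.1810° ≈ 83.2°
Leg 7: φ1=-0.1086939, φ2=0.7150754, Δφ=0.8237692, Δλ=-1.3581995 rad; a=sin²(Δφ/2)+cosφ1·cosφ2·sin²(Δλ/2)=0.4563771189; c=2·atan2(√a, √(1-a))=1.483439501; dist=6371·c=9450.993 ≈ 9451.0 km; running total=74891.7 km
Leg 7 bearing: y=sinΔλ·cosφ2=-0.73804499, x=cosφ1·sinφ2-sinφ1·cosφ2·cosΔλ=0.66908726; θ=atan2(y, x)=-47.8056° <0 so +360° → 312.1944° ≈ 312.2°

Leg 1: dist=6957.2 km, bearing=328.9°
Leg 2: dist=8510.9 km, bearing=317.1°
Leg 3: dist=12297.9 km, bearing=311.8°
Leg 4: dist=14123.1 km, bearing=311.9°
Leg 5: dist=11969.0 km, bearing=13.5°
Leg 6: dist=11582.6 km, bearing=83.2°
Leg 7: dist=9451.0 km, bearing=312.2°
Total: 74891.7 km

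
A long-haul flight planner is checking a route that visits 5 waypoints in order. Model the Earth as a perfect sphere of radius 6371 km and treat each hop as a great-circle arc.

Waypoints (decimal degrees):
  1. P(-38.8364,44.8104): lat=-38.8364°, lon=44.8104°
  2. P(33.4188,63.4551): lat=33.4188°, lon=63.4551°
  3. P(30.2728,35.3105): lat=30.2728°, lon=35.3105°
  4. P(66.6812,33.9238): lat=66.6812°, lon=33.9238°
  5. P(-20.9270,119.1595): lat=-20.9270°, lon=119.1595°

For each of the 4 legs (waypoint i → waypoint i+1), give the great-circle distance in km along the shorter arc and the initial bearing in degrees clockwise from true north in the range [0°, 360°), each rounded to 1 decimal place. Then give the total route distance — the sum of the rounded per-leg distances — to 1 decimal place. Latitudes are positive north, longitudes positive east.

Leg 1: dist=8261.4 km, bearing=16.1°
Leg 2: dist=2673.1 km, bearing=270.2°
Leg 3: dist=4049.5 km, bearing=359.1°
Leg 4: dist=11930.7 km, bearing=102.9°
Total: 26914.7 km

Leg 1: φ1=-0.6778230, φ2=0.5832681, Δφ=1.2610911, Δλ=0.3254114 rad; a=sin²(Δφ/2)+cosφ1·cosφ2·sin²(Δλ/2)=0.3646713816; c=2·atan2(√a, √(1-a))=1.296720642; dist=6371·c=8261.407 ≈ 8261.4 km; running total=8261.4 km
Leg 1 bearing: y=sinΔλ·cosφ2=0.26684195, x=cosφ1·sinφ2-sinφ1·cosφ2·cosΔλ=0.92495407; θ=atan2(y, x)=16.0924° ≈ 16.1°
Leg 2: φ1=0.5832681, φ2=0.5283600, Δφ=-0.0549081, Δλ=-0.4912159 rad; a=sin²(Δφ/2)+cosφ1·cosφ2·sin²(Δλ/2)=0.0433700709; c=2·atan2(√a, √(1-a))=0.419580641; dist=6371·c=2673.148 ≈ 2673.1 km; running total=10934.5 km
Leg 2 bearing: y=sinΔλ·cosφ2=-0.40737523, x=cosφ1·sinφ2-sinφ1·cosφ2·cosΔλ=0.00136052; θ=atan2(y, x)=-89.8086° <0 so +360° → 270.1914° ≈ 270.2°
Leg 3: φ1=0.5283600, φ2=1.1638065, Δφ=0.6354465, Δλ=-0.0242025 rad; a=sin²(Δφ/2)+cosφ1·cosφ2·sin²(Δλ/2)=0.0976466661; c=2·atan2(√a, √(1-a))=0.635615122; dist=6371·c=4049.504 ≈ 4049.5 km; running total=14984.0 km
Leg 3 bearing: y=sinΔλ·cosφ2=-0.00957954, x=cosφ1·sinφ2-sinφ1·cosφ2·cosΔλ=0.59359533; θ=atan2(y, x)=-0.9246° <0 so +360° → 359.0754° ≈ 359.1°
Leg 4: φ1=1.1638065, φ2=-0.3652451, Δφ=-1.5290515, Δλ=1.4876436 rad; a=sin²(Δφ/2)+cosφ1·cosφ2·sin²(Δλ/2)=0.6486467824; c=2·atan2(√a, √(1-a))=1.872653127; dist=6371·c=11930.673 ≈ 11930.7 km; running total=26914.7 km
Leg 4 bearing: y=sinΔλ·cosφ2=0.93080898, x=cosφ1·sinφ2-sinφ1·cosφ2·cosΔλ=-0.21262919; θ=atan2(y, x)=102.8676° ≈ 102.9°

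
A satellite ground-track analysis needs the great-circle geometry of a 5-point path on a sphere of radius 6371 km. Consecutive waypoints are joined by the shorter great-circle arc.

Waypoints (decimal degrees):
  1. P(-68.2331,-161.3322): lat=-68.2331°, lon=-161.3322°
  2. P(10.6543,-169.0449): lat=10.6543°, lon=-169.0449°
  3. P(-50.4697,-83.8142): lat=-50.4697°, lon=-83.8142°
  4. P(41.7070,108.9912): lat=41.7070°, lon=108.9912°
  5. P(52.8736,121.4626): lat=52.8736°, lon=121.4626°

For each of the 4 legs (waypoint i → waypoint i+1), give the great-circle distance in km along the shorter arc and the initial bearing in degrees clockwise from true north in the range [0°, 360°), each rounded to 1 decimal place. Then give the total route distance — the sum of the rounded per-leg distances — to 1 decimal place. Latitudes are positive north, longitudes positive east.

Leg 1: dist=8793.3 km, bearing=352.3°
Leg 2: dist=10585.5 km, bearing=140.4°
Leg 3: dist=18631.4 km, bearing=230.2°
Leg 4: dist=1553.0 km, bearing=32.7°
Total: 39563.2 km

Leg 1: φ1=-1.1908923, φ2=0.1859526, Δφ=1.3768449, Δλ=-0.1346120 rad; a=sin²(Δφ/2)+cosφ1·cosφ2·sin²(Δλ/2)=0.4052795709; c=2·atan2(√a, √(1-a))=1.380203665; dist=6371·c=8793.278 ≈ 8793.3 km; running total=8793.3 km
Leg 1 bearing: y=sinΔλ·cosφ2=-0.13189221, x=cosφ1·sinφ2-sinφ1·cosφ2·cosΔλ=0.97299363; θ=atan2(y, x)=-7.7196° <0 so +360° → 352.2804° ≈ 352.3°
Leg 2: φ1=0.1859526, φ2=-0.8808624, Δφ=-1.0668151, Δλ=1.4875563 rad; a=sin²(Δφ/2)+cosφ1·cosφ2·sin²(Δλ/2)=0.5452951391; c=2·atan2(√a, √(1-a))=1.661510971; dist=6371·c=10585.486 ≈ 10585.5 km; running total=19378.8 km
Leg 2 bearing: y=sinΔλ·cosφ2=0.63428239, x=cosφ1·sinφ2-sinφ1·cosφ2·cosΔλ=-0.76777552; θ=atan2(y, x)=140.4389° ≈ 140.4°
Leg 3: φ1=-0.8808624, φ2=0.7279245, Δφ=1.6087869, Δλ=3.3650890 rad; a=sin²(Δφ/2)+cosφ1·cosφ2·sin²(Δλ/2)=0.9882547416; c=2·atan2(√a, √(1-a))=2.924415009; dist=6371·c=18631.448 ≈ 18631.4 km; running total=38010.2 km
Leg 3 bearing: y=sinΔλ·cosφ2=-0.16546717, x=cosφ1·sinφ2-sinφ1·cosφ2·cosΔλ=-0.13802117; θ=atan2(y, x)=-129.8325° <0 so +360° → 230.1675° ≈ 230.2°
Leg 4: φ1=0.7279245, φ2=0.9228184, Δφ=0.1948939, Δλ=0.2176670 rad; a=sin²(Δφ/2)+cosφ1·cosφ2·sin²(Δλ/2)=0.0147821281; c=2·atan2(√a, √(1-a))=0.243766651; dist=6371·c=1553.037 ≈ 1553.0 km; running total=39563.2 km
Leg 4 bearing: y=sinΔλ·cosφ2=0.13034347, x=cosφ1·sinφ2-sinφ1·cosφ2·cosΔλ=0.20313800; θ=atan2(y, x)=32.6863° ≈ 32.7°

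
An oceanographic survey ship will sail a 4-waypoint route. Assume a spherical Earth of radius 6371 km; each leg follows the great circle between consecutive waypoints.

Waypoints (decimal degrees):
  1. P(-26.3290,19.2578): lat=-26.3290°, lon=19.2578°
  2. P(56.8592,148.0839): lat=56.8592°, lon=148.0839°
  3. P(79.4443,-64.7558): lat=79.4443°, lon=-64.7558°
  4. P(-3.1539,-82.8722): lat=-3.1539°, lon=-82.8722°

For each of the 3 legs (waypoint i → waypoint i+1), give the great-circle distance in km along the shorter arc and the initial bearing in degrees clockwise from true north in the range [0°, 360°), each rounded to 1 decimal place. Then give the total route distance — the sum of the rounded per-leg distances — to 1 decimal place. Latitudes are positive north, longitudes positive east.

Leg 1: dist=14759.2 km, bearing=35.4°
Leg 2: dist=4709.4 km, bearing=8.5°
Leg 3: dist=9242.7 km, bearing=198.2°
Total: 28711.3 km

Leg 1: φ1=-0.4595277, φ2=0.9923803, Δφ=1.4519080, Δλ=2.2484396 rad; a=sin²(Δφ/2)+cosφ1·cosφ2·sin²(Δλ/2)=0.8392884561; c=2·atan2(√a, √(1-a))=2.316619809; dist=6371·c=14759.185 ≈ 14759.2 km; running total=14759.2 km
Leg 1 bearing: y=sinΔλ·cosφ2=0.42590669, x=cosφ1·sinφ2-sinφ1·cosφ2·cosΔλ=0.59844537; θ=atan2(y, x)=35.4390° ≈ 35.4°
Leg 2: φ1=0.9923803, φ2=1.3865646, Δφ=0.3941844, Δλ=-3.7147535 rad; a=sin²(Δφ/2)+cosφ1·cosφ2·sin²(Δλ/2)=0.1304928620; c=2·atan2(√a, √(1-a))=0.739190317; dist=6371·c=4709.382 ≈ 4709.4 km; running total=19468.6 km
Leg 2 bearing: y=sinΔλ·cosφ2=0.09934291, x=cosφ1·sinφ2-sinφ1·cosφ2·cosΔλ=0.66632491; θ=atan2(y, x)=8.4798° ≈ 8.5°
Leg 3: φ1=1.3865646, φ2=-0.0550459, Δφ=-1.4416105, Δλ=-0.3161908 rad; a=sin²(Δφ/2)+cosφ1·cosφ2·sin²(Δλ/2)=0.4401204398; c=2·atan2(√a, √(1-a))=1.450749074; dist=6371·c=9242.722 ≈ 9242.7 km; running total=28711.3 km
Leg 3 bearing: y=sinΔλ·cosφ2=-0.31047751, x=cosφ1·sinφ2-sinφ1·cosφ2·cosΔλ=-0.94300661; θ=atan2(y, x)=-161.7763° <0 so +360° → 198.2237° ≈ 198.2°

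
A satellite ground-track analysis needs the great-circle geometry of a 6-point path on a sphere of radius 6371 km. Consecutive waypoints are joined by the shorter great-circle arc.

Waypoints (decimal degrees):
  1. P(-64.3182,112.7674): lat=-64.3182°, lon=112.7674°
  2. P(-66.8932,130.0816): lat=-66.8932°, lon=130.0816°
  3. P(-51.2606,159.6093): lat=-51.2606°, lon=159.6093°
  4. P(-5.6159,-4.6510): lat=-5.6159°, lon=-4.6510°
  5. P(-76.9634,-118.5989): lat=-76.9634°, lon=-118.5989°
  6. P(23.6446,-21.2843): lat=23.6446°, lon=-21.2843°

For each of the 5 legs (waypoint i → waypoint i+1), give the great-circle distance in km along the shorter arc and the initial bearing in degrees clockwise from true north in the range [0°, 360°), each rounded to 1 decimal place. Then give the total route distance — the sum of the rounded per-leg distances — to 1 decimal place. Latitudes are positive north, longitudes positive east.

Leg 1: dist=841.8 km, bearing=117.6°
Leg 2: dist=2378.6 km, bearing=57.7°
Leg 3: dist=13514.6 km, bearing=198.5°
Leg 4: dist=9980.7 km, bearing=191.9°
Leg 5: dist=12748.2 km, bearing=91.5°
Total: 39463.9 km

Leg 1: φ1=-1.1225644, φ2=-1.1675066, Δφ=-0.0449422, Δλ=0.3021898 rad; a=sin²(Δφ/2)+cosφ1·cosφ2·sin²(Δλ/2)=0.0043581769; c=2·atan2(√a, √(1-a))=0.132129072; dist=6371·c=841.794 ≈ 841.8 km; running total=841.8 km
Leg 1 bearing: y=sinΔλ·cosφ2=0.11679652, x=cosφ1·sinφ2-sinφ1·cosφ2·cosΔλ=-0.06095330; θ=atan2(y, x)=117.5590° ≈ 117.6°
Leg 2: φ1=-1.1675066, φ2=-0.8946662, Δφ=0.2728403, Δλ=0.5153556 rad; a=sin²(Δφ/2)+cosφ1·cosφ2·sin²(Δλ/2)=0.0344438738; c=2·atan2(√a, √(1-a))=0.373345756; dist=6371·c=2378.586 ≈ 2378.6 km; running total=3220.4 km
Leg 2 bearing: y=sinΔλ·cosφ2=0.30841169, x=cosφ1·sinφ2-sinφ1·cosφ2·cosΔλ=0.19471056; θ=atan2(y, x)=57.7344° ≈ 57.7°
Leg 3: φ1=-0.8946662, φ2=-0.0980159, Δφ=0.7966503, Δλ=-2.8668831 rad; a=sin²(Δφ/2)+cosφ1·cosφ2·sin²(Δλ/2)=0.7615469619; c=2·atan2(√a, √(1-a))=2.121273444; dist=6371·c=13514.633 ≈ 13514.6 km; running total=16735.0 km
Leg 3 bearing: y=sinΔλ·cosφ2=-0.26996542, x=cosφ1·sinφ2-sinφ1·cosφ2·cosΔλ=-0.80838816; θ=atan2(y, x)=-161.5330° <0 so +360° → 198.4670° ≈ 198.5°
Leg 4: φ1=-0.0980159, φ2=-1.3432647, Δφ=-1.2452488, Δλ=-1.9887660 rad; a=sin²(Δφ/2)+cosφ1·cosφ2·sin²(Δλ/2)=0.4978926054; c=2·atan2(√a, √(1-a))=1.566581525; dist=6371·c=9980.691 ≈ 9980.7 km; running total=26715.7 km
Leg 4 bearing: y=sinΔλ·cosφ2=-0.20615492, x=cosφ1·sinφ2-sinφ1·cosφ2·cosΔλ=-0.97851029; θ=atan2(y, x)=-168.1028° <0 so +360° → 191.8972° ≈ 191.9°
Leg 5: φ1=-1.3432647, φ2=0.4126761, Δφ=1.7559409, Δλ=1.6984602 rad; a=sin²(Δφ/2)+cosφ1·cosφ2·sin²(Δλ/2)=0.7085168774; c=2·atan2(√a, √(1-a))=2.000975606; dist=6371·c=12748.216 ≈ 12748.2 km; running total=39463.9 km
Leg 5 bearing: y=sinΔλ·cosφ2=0.90859602, x=cosφ1·sinφ2-sinφ1·cosφ2·cosΔλ=-0.02315421; θ=atan2(y, x)=91.4598° ≈ 91.5°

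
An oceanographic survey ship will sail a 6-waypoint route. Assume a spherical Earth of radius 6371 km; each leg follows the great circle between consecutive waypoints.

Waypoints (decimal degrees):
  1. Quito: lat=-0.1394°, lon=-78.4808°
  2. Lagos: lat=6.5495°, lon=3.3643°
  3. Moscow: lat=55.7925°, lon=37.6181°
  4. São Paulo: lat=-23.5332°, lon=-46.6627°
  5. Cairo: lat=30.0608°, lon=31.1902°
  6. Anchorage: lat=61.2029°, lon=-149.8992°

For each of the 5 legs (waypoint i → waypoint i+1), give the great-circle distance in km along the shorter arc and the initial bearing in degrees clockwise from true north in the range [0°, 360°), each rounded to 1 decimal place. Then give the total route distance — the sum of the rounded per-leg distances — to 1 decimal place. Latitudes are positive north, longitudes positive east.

Leg 1: φ1=-0.0024330, φ2=0.1143103, Δφ=0.1167433, Δλ=1.4284665 rad; a=sin²(Δφ/2)+cosφ1·cosφ2·sin²(Δλ/2)=0.4296769451; c=2·atan2(√a, √(1-a))=1.429682346; dist=6371·c=9108.506 ≈ 9108.5 km; running total=9108.5 km
Leg 1 bearing: y=sinΔλ·cosφ2=0.98342787, x=cosφ1·sinφ2-sinφ1·cosφ2·cosΔλ=0.11440408; θ=atan2(y, x)=83.3645° ≈ 83.4°
Leg 2: φ1=0.1143103, φ2=0.9737628, Δφ=0.8594525, Δλ=0.5978416 rad; a=sin²(Δφ/2)+cosφ1·cosφ2·sin²(Δλ/2)=0.2220110455; c=2·atan2(√a, √(1-a))=0.981257316; dist=6371·c=6251.590 ≈ 6251.6 km; running total=15360.1 km
Leg 2 bearing: y=sinΔλ·cosφ2=0.31643504, x=cosφ1·sinφ2-sinφ1·cosφ2·cosΔλ=0.76860746; θ=atan2(y, x)=22.3769° ≈ 22.4°
Leg 3: φ1=0.9737628, φ2=-0.4107318, Δφ=-1.3844946, Δλ=-1.4709775 rad; a=sin²(Δφ/2)+cosφ1·cosφ2·sin²(Δλ/2)=0.6394215402; c=2·atan2(√a, √(1-a))=1.853385523; dist=6371·c=11807.919 ≈ 11807.9 km; running total=27168.0 km
Leg 3 bearing: y=sinΔλ·cosφ2=-0.91226510, x=cosφ1·sinφ2-sinφ1·cosφ2·cosΔλ=-0.30003153; θ=atan2(y, x)=-108.2053° <0 so +360° → 251.7947° ≈ 251.8°
Leg 4: φ1=-0.4107318, φ2=0.5246599, Δφ=0.9353918, Δλ=1.3587894 rad; a=sin²(Δφ/2)+cosφ1·cosφ2·sin²(Δλ/2)=0.5165173981; c=2·atan2(√a, √(1-a))=1.603837134; dist=6371·c=10218.046 ≈ 10218.0 km; running total=37386.0 km
Leg 4 bearing: y=sinΔλ·cosφ2=0.84611643, x=cosφ1·sinφ2-sinφ1·cosφ2·cosΔλ=0.53197339; θ=atan2(y, x)=57.8415° ≈ 57.8°
Leg 5: φ1=0.5246599, φ2=1.0681921, Δφ=0.5435322, Δλ=-3.1606063 rad; a=sin²(Δφ/2)+cosφ1·cosφ2·sin²(Δλ/2)=0.4889353516; c=2·atan2(√a, √(1-a))=1.548665224; dist=6371·c=9866.546 ≈ 9866.5 km; running total=47252.5 km
Leg 5 bearing: y=sinΔλ·cosφ2=0.00915848, x=cosφ1·sinφ2-sinφ1·cosφ2·cosΔλ=0.99971317; θ=atan2(y, x)=0.5249° ≈ 0.5°

Leg 1: dist=9108.5 km, bearing=83.4°
Leg 2: dist=6251.6 km, bearing=22.4°
Leg 3: dist=11807.9 km, bearing=251.8°
Leg 4: dist=10218.0 km, bearing=57.8°
Leg 5: dist=9866.5 km, bearing=0.5°
Total: 47252.5 km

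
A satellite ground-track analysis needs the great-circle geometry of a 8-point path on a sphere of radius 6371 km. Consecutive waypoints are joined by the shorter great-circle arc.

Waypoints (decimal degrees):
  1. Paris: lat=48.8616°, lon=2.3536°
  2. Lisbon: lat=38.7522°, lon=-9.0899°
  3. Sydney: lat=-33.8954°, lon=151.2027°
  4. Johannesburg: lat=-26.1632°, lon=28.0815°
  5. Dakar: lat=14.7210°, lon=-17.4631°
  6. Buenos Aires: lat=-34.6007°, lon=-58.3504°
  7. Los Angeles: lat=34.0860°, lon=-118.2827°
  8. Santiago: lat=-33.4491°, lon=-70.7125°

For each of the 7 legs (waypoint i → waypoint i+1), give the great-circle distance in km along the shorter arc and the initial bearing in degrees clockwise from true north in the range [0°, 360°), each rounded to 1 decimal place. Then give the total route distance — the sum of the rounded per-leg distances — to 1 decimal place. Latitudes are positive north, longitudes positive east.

Leg 1: dist=1448.2 km, bearing=223.4°
Leg 2: dist=18173.1 km, bearing=79.0°
Leg 3: dist=11039.0 km, bearing=229.6°
Leg 4: dist=6701.7 km, bearing=307.3°
Leg 5: dist=6979.7 km, bearing=217.3°
Leg 6: dist=9859.0 km, bearing=314.2°
Leg 7: dist=9001.1 km, bearing=141.4°
Total: 63201.8 km

Leg 1: φ1=0.8527958, φ2=0.6763535, Δφ=-0.1764423, Δλ=-0.1997268 rad; a=sin²(Δφ/2)+cosφ1·cosφ2·sin²(Δλ/2)=0.0128623536; c=2·atan2(√a, √(1-a))=0.227313720; dist=6371·c=1448.216 ≈ 1448.2 km; running total=1448.2 km
Leg 1 bearing: y=sinΔλ·cosφ2=-0.15472550, x=cosφ1·sinφ2-sinφ1·cosφ2·cosΔλ=-0.16385260; θ=atan2(y, x)=-136.6410° <0 so +360° → 223.3590° ≈ 223.4°
Leg 2: φ1=0.6763535, φ2=-0.5915863, Δφ=-1.2679398, Δλ=2.7976336 rad; a=sin²(Δφ/2)+cosφ1·cosφ2·sin²(Δλ/2)=0.9792467166; c=2·atan2(√a, √(1-a))=2.852466659; dist=6371·c=18173.065 ≈ 18173.1 km; running total=19621.3 km
Leg 2 bearing: y=sinΔλ·cosφ2=0.27990923, x=cosφ1·sinφ2-sinφ1·cosφ2·cosΔλ=0.05423249; θ=atan2(y, x)=79.0348° ≈ 79.0°
Leg 3: φ1=-0.5915863, φ2=-0.4566340, Δφ=0.1349523, Δλ=-2.1488703 rad; a=sin²(Δφ/2)+cosφ1·cosφ2·sin²(Δλ/2)=0.5805929625; c=2·atan2(√a, √(1-a))=1.732688500; dist=6371·c=11038.958 ≈ 11039.0 km; running total=30660.3 km
Leg 3 bearing: y=sinΔλ·cosφ2=-0.75170612, x=cosφ1·sinφ2-sinφ1·cosφ2·cosΔλ=-0.63949747; θ=atan2(y, x)=-130.3887° <0 so +360° → 229.6113° ≈ 229.6°
Leg 4: φ1=-0.4566340, φ2=0.2569299, Δφ=0.7135639, Δλ=-0.7949032 rad; a=sin²(Δφ/2)+cosφ1·cosφ2·sin²(Δλ/2)=0.2520413694; c=2·atan2(√a, √(1-a))=1.051905511; dist=6371·c=6701.690 ≈ 6701.7 km; running total=37362.0 km
Leg 4 bearing: y=sinΔλ·cosφ2=-0.69036526, x=cosφ1·sinφ2-sinφ1·cosφ2·cosΔλ=0.52674651; θ=atan2(y, x)=-52.6565° <0 so +360° → 307.3435° ≈ 307.3°
Leg 5: φ1=0.2569299, φ2=-0.6038961, Δφ=-0.8608261, Δλ=-0.7136180 rad; a=sin²(Δφ/2)+cosφ1·cosφ2·sin²(Δλ/2)=0.2712203671; c=2·atan2(√a, √(1-a))=1.095548003; dist=6371·c=6979.736 ≈ 6979.7 km; running total=44341.7 km
Leg 5 bearing: y=sinΔλ·cosφ2=-0.53879851, x=cosφ1·sinφ2-sinφ1·cosφ2·cosΔλ=-0.70734410; θ=atan2(y, x)=-142.7027° <0 so +360° → 217.2973° ≈ 217.3°
Leg 6: φ1=-0.6038961, φ2=0.5949129, Δφ=1.1988091, Δλ=-1.0460160 rad; a=sin²(Δφ/2)+cosφ1·cosφ2·sin²(Δλ/2)=0.4883459719; c=2·atan2(√a, √(1-a))=1.547486160; dist=6371·c=9859.034 ≈ 9859.0 km; running total=54200.7 km
Leg 6 bearing: y=sinΔλ·cosφ2=-0.71675011, x=cosφ1·sinφ2-sinφ1·cosφ2·cosΔλ=0.69694047; θ=atan2(y, x)=-45.8028° <0 so +360° → 314.1972° ≈ 314.2°
Leg 7: φ1=0.5949129, φ2=-0.5837969, Δφ=-1.1787099, Δλ=0.8302566 rad; a=sin²(Δφ/2)+cosφ1·cosφ2·sin²(Δλ/2)=0.4213416889; c=2·atan2(√a, √(1-a))=1.412823477; dist=6371·c=9001.098 ≈ 9001.1 km; running total=63201.8 km
Leg 7 bearing: y=sinΔλ·cosφ2=0.61585657, x=cosφ1·sinφ2-sinφ1·cosφ2·cosΔλ=-0.77199233; θ=atan2(y, x)=141.4189° ≈ 141.4°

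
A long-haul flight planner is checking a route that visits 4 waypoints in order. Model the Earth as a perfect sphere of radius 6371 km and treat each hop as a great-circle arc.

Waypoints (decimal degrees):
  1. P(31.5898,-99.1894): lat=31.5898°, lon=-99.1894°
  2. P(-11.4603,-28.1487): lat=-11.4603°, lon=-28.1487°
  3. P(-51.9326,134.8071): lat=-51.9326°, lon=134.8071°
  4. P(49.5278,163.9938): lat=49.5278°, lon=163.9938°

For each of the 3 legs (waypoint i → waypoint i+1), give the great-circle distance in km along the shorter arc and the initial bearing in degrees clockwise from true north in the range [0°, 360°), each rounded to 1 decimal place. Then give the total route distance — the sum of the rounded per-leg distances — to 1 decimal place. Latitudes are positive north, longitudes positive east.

Leg 1: φ1=0.5513460, φ2=-0.2000200, Δφ=-0.7513660, Δλ=1.2398941 rad; a=sin²(Δφ/2)+cosφ1·cosφ2·sin²(Δλ/2)=0.4164222283; c=2·atan2(√a, √(1-a))=1.402852415; dist=6371·c=8937.573 ≈ 8937.6 km; running total=8937.6 km
Leg 1 bearing: y=sinΔλ·cosφ2=0.92689383, x=cosφ1·sinφ2-sinφ1·cosφ2·cosΔλ=-0.33604592; θ=atan2(y, x)=109.9281° ≈ 109.9°
Leg 2: φ1=-0.2000200, φ2=-0.9063949, Δφ=-0.7063749, Δλ=2.8441152 rad; a=sin²(Δφ/2)+cosφ1·cosφ2·sin²(Δλ/2)=0.7106643032; c=2·atan2(√a, √(1-a))=2.005706134; dist=6371·c=12778.354 ≈ 12778.4 km; running total=21716.0 km
Leg 2 bearing: y=sinΔλ·cosφ2=0.18072771, x=cosφ1·sinφ2-sinφ1·cosφ2·cosΔλ=-0.88871801; θ=atan2(y, x)=168.5052° ≈ 168.5°
Leg 3: φ1=-0.9063949, φ2=0.8644232, Δφ=1.7708180, Δλ=0.5094040 rad; a=sin²(Δφ/2)+cosφ1·cosφ2·sin²(Δλ/2)=0.6247518534; c=2·atan2(√a, √(1-a))=1.822964046; dist=6371·c=11614.104 ≈ 11614.1 km; running total=33330.1 km
Leg 3 bearing: y=sinΔλ·cosφ2=0.31652794, x=cosφ1·sinφ2-sinφ1·cosφ2·cosΔλ=0.91518193; θ=atan2(y, x)=19.0786° ≈ 19.1°

Leg 1: dist=8937.6 km, bearing=109.9°
Leg 2: dist=12778.4 km, bearing=168.5°
Leg 3: dist=11614.1 km, bearing=19.1°
Total: 33330.1 km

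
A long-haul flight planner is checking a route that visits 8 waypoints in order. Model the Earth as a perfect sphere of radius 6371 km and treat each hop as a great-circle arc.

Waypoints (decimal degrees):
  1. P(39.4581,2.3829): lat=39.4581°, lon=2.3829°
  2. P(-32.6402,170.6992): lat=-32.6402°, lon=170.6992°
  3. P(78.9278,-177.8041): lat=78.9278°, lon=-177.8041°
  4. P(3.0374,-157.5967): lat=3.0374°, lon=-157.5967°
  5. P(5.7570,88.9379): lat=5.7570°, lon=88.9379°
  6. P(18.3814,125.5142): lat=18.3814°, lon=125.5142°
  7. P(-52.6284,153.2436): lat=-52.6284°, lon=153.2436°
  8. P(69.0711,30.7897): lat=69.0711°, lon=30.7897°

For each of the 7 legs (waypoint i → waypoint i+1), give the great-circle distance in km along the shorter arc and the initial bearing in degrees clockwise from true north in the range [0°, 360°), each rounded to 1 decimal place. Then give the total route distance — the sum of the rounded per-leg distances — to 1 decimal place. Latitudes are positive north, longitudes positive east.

Leg 1: φ1=0.6886738, φ2=-0.5696790, Δφ=-1.2583527, Δλ=2.9376736 rad; a=sin²(Δφ/2)+cosφ1·cosφ2·sin²(Δλ/2)=0.9897287614; c=2·atan2(√a, √(1-a))=2.938549814; dist=6371·c=18721.501 ≈ 18721.5 km; running total=18721.5 km
Leg 1 bearing: y=sinΔλ·cosφ2=0.17052735, x=cosφ1·sinφ2-sinφ1·cosφ2·cosΔλ=0.10762612; θ=atan2(y, x)=57.7425° ≈ 57.7°
Leg 2: φ1=-0.5696790, φ2=1.3775500, Δφ=1.9472289, Δλ=-6.0825300 rad; a=sin²(Δφ/2)+cosφ1·cosφ2·sin²(Δλ/2)=0.6854249332; c=2·atan2(√a, √(1-a))=1.950720302; dist=6371·c=12428.039 ≈ 12428.0 km; running total=31149.5 km
Leg 2 bearing: y=sinΔλ·cosφ2=0.03827694, x=cosφ1·sinφ2-sinφ1·cosφ2·cosΔλ=0.92790369; θ=atan2(y, x)=2.3622° ≈ 2.4°
Leg 3: φ1=1.3775500, φ2=0.0530126, Δφ=-1.3245374, Δλ=0.3526857 rad; a=sin²(Δφ/2)+cosφ1·cosφ2·sin²(Δλ/2)=0.3840133029; c=2·atan2(√a, √(1-a))=1.336690399; dist=6371·c=8516.055 ≈ 8516.1 km; running total=39665.6 km
Leg 3 bearing: y=sinΔλ·cosφ2=0.34493415, x=cosφ1·sinφ2-sinφ1·cosφ2·cosΔλ=-0.90951019; θ=atan2(y, x)=159.2306° ≈ 159.2°
Leg 4: φ1=0.0530126, φ2=0.1004786, Δφ=0.0474660, Δλ=4.3028405 rad; a=sin²(Δφ/2)+cosφ1·cosφ2·sin²(Δλ/2)=0.6951575220; c=2·atan2(√a, √(1-a))=1.971770080; dist=6371·c=12562.147 ≈ 12562.1 km; running total=52227.7 km
Leg 4 bearing: y=sinΔλ·cosφ2=-0.91267409, x=cosφ1·sinφ2-sinφ1·cosφ2·cosΔλ=0.12116177; θ=atan2(y, x)=-82.4379° <0 so +360° → 277.5621° ≈ 277.6°
Leg 5: φ1=0.1004786, φ2=0.3208160, Δφ=0.2203373, Δλ=0.6383769 rad; a=sin²(Δφ/2)+cosφ1·cosφ2·sin²(Δλ/2)=0.1050607999; c=2·atan2(√a, √(1-a))=0.660185638; dist=6371·c=4206.043 ≈ 4206.0 km; running total=56433.7 km
Leg 5 bearing: y=sinΔλ·cosφ2=0.56548936, x=cosφ1·sinφ2-sinφ1·cosφ2·cosΔλ=0.23730549; θ=atan2(y, x)=67.2348° ≈ 67.2°
Leg 6: φ1=0.3208160, φ2=-0.9185389, Δφ=-1.2393548, Δλ=0.4839693 rad; a=sin²(Δφ/2)+cosφ1·cosφ2·sin²(Δλ/2)=0.3703728871; c=2·atan2(√a, √(1-a))=1.308546380; dist=6371·c=8336.749 ≈ 8336.7 km; running total=64770.4 km
Leg 6 bearing: y=sinΔλ·cosφ2=0.28242648, x=cosφ1·sinφ2-sinφ1·cosφ2·cosΔλ=-0.92359219; θ=atan2(y, x)=162.9968° ≈ 163.0°
Leg 7: φ1=-0.9185389, φ2=1.2055181, Δφ=2.1240570, Δλ=-2.1372237 rad; a=sin²(Δφ/2)+cosφ1·cosφ2·sin²(Δλ/2)=0.9293168198; c=2·atan2(√a, √(1-a))=2.603394416; dist=6371·c=16586.226 ≈ 16586.2 km; running total=81356.6 km
Leg 7 bearing: y=sinΔλ·cosφ2=-0.30142148, x=cosφ1·sinφ2-sinφ1·cosφ2·cosΔλ=0.41460024; θ=atan2(y, x)=-36.0178° <0 so +360° → 323.9822° ≈ 324.0°

Leg 1: dist=18721.5 km, bearing=57.7°
Leg 2: dist=12428.0 km, bearing=2.4°
Leg 3: dist=8516.1 km, bearing=159.2°
Leg 4: dist=12562.1 km, bearing=277.6°
Leg 5: dist=4206.0 km, bearing=67.2°
Leg 6: dist=8336.7 km, bearing=163.0°
Leg 7: dist=16586.2 km, bearing=324.0°
Total: 81356.6 km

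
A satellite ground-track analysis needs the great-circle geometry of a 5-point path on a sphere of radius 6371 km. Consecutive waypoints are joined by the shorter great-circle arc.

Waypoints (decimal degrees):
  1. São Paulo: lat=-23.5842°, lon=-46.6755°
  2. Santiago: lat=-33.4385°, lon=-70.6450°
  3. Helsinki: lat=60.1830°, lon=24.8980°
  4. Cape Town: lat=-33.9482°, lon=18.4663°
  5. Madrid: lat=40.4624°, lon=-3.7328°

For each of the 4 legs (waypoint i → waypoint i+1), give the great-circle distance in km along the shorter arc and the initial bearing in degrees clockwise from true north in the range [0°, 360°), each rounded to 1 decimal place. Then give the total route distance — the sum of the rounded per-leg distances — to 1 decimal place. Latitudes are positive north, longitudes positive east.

Leg 1: φ1=-0.4116219, φ2=-0.5836119, Δφ=-0.1719900, Δλ=-0.4183467 rad; a=sin²(Δφ/2)+cosφ1·cosφ2·sin²(Δλ/2)=0.0403533814; c=2·atan2(√a, √(1-a))=0.404515384; dist=6371·c=2577.168 ≈ 2577.2 km; running total=2577.2 km
Leg 1 bearing: y=sinΔλ·cosφ2=-0.33900683, x=cosφ1·sinφ2-sinφ1·cosφ2·cosΔλ=-0.19993577; θ=atan2(y, x)=-120.5308° <0 so +360° → 239.4692° ≈ 239.5°
Leg 2: φ1=-0.5836119, φ2=1.0503915, Δφ=1.6340034, Δλ=1.6675399 rad; a=sin²(Δφ/2)+cosφ1·cosφ2·sin²(Δλ/2)=0.7590863394; c=2·atan2(√a, √(1-a))=2.115509363; dist=6371·c=13477.910 ≈ 13477.9 km; running total=16055.1 km
Leg 2 bearing: y=sinΔλ·cosφ2=0.49490635, x=cosφ1·sinφ2-sinφ1·cosφ2·cosΔλ=0.69754196; θ=atan2(y, x)=35.3557° ≈ 35.4°
Leg 3: φ1=1.0503915, φ2=-0.5925079, Δφ=-1.6428994, Δλ=-0.1122543 rad; a=sin²(Δφ/2)+cosφ1·cosφ2·sin²(Δλ/2)=0.5373183299; c=2·atan2(√a, √(1-a))=1.645502456; dist=6371·c=10483.496 ≈ 10483.5 km; running total=26538.6 km
Leg 3 bearing: y=sinΔλ·cosφ2=-0.09292434, x=cosφ1·sinφ2-sinφ1·cosφ2·cosΔλ=-0.99287181; θ=atan2(y, x)=-174.6532° <0 so +360° → 185.3468° ≈ 185.3°
Leg 4: φ1=-0.5925079, φ2=0.7062021, Δφ=1.2987100, Δλ=-0.3874474 rad; a=sin²(Δφ/2)+cosφ1·cosφ2·sin²(Δλ/2)=0.3890204335; c=2·atan2(√a, √(1-a))=1.346973062; dist=6371·c=8581.565 ≈ 8581.6 km; running total=35120.2 km
Leg 4 bearing: y=sinΔλ·cosφ2=-0.28746230, x=cosφ1·sinφ2-sinφ1·cosφ2·cosΔλ=0.93171861; θ=atan2(y, x)=-17.1465° <0 so +360° → 342.8535° ≈ 342.9°

Leg 1: dist=2577.2 km, bearing=239.5°
Leg 2: dist=13477.9 km, bearing=35.4°
Leg 3: dist=10483.5 km, bearing=185.3°
Leg 4: dist=8581.6 km, bearing=342.9°
Total: 35120.2 km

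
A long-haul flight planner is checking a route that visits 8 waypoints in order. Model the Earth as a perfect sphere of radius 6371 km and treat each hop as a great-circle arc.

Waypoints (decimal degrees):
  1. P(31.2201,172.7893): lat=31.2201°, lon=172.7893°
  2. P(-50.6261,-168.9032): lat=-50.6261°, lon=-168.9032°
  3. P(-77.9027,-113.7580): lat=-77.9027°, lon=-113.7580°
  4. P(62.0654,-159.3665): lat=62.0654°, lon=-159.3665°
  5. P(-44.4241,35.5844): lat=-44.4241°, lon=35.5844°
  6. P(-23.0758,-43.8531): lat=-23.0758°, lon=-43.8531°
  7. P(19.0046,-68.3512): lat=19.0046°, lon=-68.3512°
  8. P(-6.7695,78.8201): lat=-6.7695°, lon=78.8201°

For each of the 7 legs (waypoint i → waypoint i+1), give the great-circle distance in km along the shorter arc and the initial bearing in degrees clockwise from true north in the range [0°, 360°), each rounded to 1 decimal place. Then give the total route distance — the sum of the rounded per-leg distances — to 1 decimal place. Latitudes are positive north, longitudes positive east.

Leg 1: φ1=0.5448935, φ2=-0.8835921, Δφ=-1.4284857, Δλ=-5.9636592 rad; a=sin²(Δφ/2)+cosφ1·cosφ2·sin²(Δλ/2)=0.4428143317; c=2·atan2(√a, √(1-a))=1.456174166; dist=6371·c=9277.286 ≈ 9277.3 km; running total=9277.3 km
Leg 1 bearing: y=sinΔλ·cosφ2=0.19926888, x=cosφ1·sinφ2-sinφ1·cosφ2·cosΔλ=-0.97324771; θ=atan2(y, x)=168.4288° ≈ 168.4°
Leg 2: φ1=-0.8835921, φ2=-1.3596586, Δφ=-0.4760665, Δλ=0.9624653 rad; a=sin²(Δφ/2)+cosφ1·cosφ2·sin²(Δλ/2)=0.0840820164; c=2·atan2(√a, √(1-a))=0.588388875; dist=6371·c=3748.626 ≈ 3748.6 km; running total=13025.9 km
Leg 2 bearing: y=sinΔλ·cosφ2=0.17197581, x=cosφ1·sinφ2-sinφ1·cosφ2·cosΔλ=-0.52770564; θ=atan2(y, x)=161.9496° ≈ 161.9°
Leg 3: φ1=-1.3596586, φ2=1.0832456, Δφ=2.4429042, Δλ=-0.7960185 rad; a=sin²(Δφ/2)+cosφ1·cosφ2·sin²(Δλ/2)=0.8975915091; c=2·atan2(√a, √(1-a))=2.490105673; dist=6371·c=15864.463 ≈ 15864.5 km; running total=28890.4 km
Leg 3 bearing: y=sinΔλ·cosφ2=-0.33475294, x=cosφ1·sinφ2-sinφ1·cosφ2·cosΔλ=0.50559316; θ=atan2(y, x)=-33.5085° <0 so +360° → 326.4915° ≈ 326.5°
Leg 4: φ1=1.0832456, φ2=-0.7753468, Δφ=-1.8585924, Δλ=3.4025351 rad; a=sin²(Δφ/2)+cosφ1·cosφ2·sin²(Δλ/2)=0.9708232392; c=2·atan2(√a, √(1-a))=2.798285082; dist=6371·c=17827.874 ≈ 17827.9 km; running total=46718.3 km
Leg 4 bearing: y=sinΔλ·cosφ2=-0.18425172, x=cosφ1·sinφ2-sinφ1·cosφ2·cosΔλ=0.28169703; θ=atan2(y, x)=-33.1878° <0 so +360° → 326.8122° ≈ 326.8°
Leg 5: φ1=-0.7753468, φ2=-0.4027487, Δφ=0.3725981, Δλ=-1.3864459 rad; a=sin²(Δφ/2)+cosφ1·cosφ2·sin²(Δλ/2)=0.3026052246; c=2·atan2(√a, √(1-a))=1.164957542; dist=6371·c=7421.944 ≈ 7421.9 km; running total=54140.2 km
Leg 5 bearing: y=sinΔλ·cosφ2=-0.90439844, x=cosφ1·sinφ2-sinφ1·cosφ2·cosΔλ=-0.16187859; θ=atan2(y, x)=-100.1479° <0 so +360° → 259.8521° ≈ 259.9°
Leg 6: φ1=-0.4027487, φ2=0.3316928, Δφ=0.7344415, Δλ=-0.4275725 rad; a=sin²(Δφ/2)+cosφ1·cosφ2·sin²(Δλ/2)=0.1680511324; c=2·atan2(√a, √(1-a))=0.844777439; dist=6371·c=5382.077 ≈ 5382.1 km; running total=59522.3 km
Leg 6 bearing: y=sinΔλ·cosφ2=-0.39206079, x=cosφ1·sinφ2-sinφ1·cosφ2·cosΔλ=0.63681091; θ=atan2(y, x)=-31.6191° <0 so +360° → 328.3809° ≈ 328.4°
Leg 7: φ1=0.3316928, φ2=-0.1181501, Δφ=-0.4498429, Δλ=2.5686237 rad; a=sin²(Δφ/2)+cosφ1·cosφ2·sin²(Δλ/2)=0.9136696175; c=2·atan2(√a, √(1-a))=2.545150388; dist=6371·c=16215.153 ≈ 16215.2 km; running total=75737.5 km
Leg 7 bearing: y=sinΔλ·cosφ2=0.53834968, x=cosφ1·sinφ2-sinφ1·cosφ2·cosΔλ=0.16027917; θ=atan2(y, x)=73.4205° ≈ 73.4°

Leg 1: dist=9277.3 km, bearing=168.4°
Leg 2: dist=3748.6 km, bearing=161.9°
Leg 3: dist=15864.5 km, bearing=326.5°
Leg 4: dist=17827.9 km, bearing=326.8°
Leg 5: dist=7421.9 km, bearing=259.9°
Leg 6: dist=5382.1 km, bearing=328.4°
Leg 7: dist=16215.2 km, bearing=73.4°
Total: 75737.5 km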